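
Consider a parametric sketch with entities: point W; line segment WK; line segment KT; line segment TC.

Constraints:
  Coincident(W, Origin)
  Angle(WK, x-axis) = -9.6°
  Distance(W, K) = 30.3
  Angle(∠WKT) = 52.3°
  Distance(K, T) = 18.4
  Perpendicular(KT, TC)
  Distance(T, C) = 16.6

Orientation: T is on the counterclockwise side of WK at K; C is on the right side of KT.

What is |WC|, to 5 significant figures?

40.574

W is at the origin; WK runs at -9.6° with length 30.3, so K = 30.3·(cos -9.6°, sin -9.6°) = (29.876, -5.0531). ∠WKT = 52.3°, so KT runs at -9.6° + (180° − 52.3°) = 118.10° from the x-axis; with |KT| = 18.4, T = K + 18.4·(cos 118.10°, sin 118.10°) = (21.209, 11.178). The perpendicularity gives TC at right angles to KT; with |TC| = 16.6 on the right of KT, C = T + 16.6·(0.88213, 0.47101) = (35.852, 18.997). Then |WC| = |C − W| = 40.574.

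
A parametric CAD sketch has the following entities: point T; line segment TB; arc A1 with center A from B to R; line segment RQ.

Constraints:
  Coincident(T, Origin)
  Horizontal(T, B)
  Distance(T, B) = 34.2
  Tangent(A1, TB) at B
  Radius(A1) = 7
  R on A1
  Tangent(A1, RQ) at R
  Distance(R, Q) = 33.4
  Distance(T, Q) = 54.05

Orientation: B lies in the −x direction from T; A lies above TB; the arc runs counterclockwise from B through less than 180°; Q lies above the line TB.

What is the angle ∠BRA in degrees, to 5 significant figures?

38.338°

Checks: |AB| = 7.000 ✓; |AR| = 7.000 ✓; ∠(AR, RQ) = 90.00° ✓; |RQ| = 33.40 ✓; |TQ| = 54.05 ✓.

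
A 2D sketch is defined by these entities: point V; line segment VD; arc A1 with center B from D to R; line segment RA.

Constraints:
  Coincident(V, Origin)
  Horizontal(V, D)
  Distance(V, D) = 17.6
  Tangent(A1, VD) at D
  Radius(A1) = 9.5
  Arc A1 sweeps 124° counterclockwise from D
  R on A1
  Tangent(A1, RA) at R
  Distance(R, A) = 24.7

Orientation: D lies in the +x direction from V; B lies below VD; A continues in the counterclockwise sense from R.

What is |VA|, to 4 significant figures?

42.42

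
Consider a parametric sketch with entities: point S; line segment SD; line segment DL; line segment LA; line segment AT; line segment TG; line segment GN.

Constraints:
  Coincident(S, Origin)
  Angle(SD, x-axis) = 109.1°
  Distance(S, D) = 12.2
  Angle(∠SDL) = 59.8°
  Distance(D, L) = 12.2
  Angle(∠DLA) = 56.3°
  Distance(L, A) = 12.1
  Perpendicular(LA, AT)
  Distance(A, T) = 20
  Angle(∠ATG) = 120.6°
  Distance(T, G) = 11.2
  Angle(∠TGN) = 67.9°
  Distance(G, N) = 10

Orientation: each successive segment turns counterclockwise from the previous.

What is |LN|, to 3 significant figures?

15.8

S is at the origin; SD runs at 109.1° with length 12.2, so D = (-3.99, 11.5). ∠SDL = 59.8° gives DL at -131° from the x-axis; with |DL| = 12.2, L = (-11.9, 2.28). ∠DLA = 56.3° gives LA at -7.00° from the x-axis; with |LA| = 12.1, A = (0.0621, 0.805). The perpendicularity gives AT at right angles to LA, so AT runs at 83.0°; with |AT| = 20.0, T = (2.50, 20.7). ∠ATG = 120.6° gives TG at 142° from the x-axis; with |TG| = 11.2, G = (-6.37, 27.5). ∠TGN = 67.9° gives GN at -106° from the x-axis; with |GN| = 10.0, N = (-9.05, 17.9). Then |LN| = |N − L| = 15.8.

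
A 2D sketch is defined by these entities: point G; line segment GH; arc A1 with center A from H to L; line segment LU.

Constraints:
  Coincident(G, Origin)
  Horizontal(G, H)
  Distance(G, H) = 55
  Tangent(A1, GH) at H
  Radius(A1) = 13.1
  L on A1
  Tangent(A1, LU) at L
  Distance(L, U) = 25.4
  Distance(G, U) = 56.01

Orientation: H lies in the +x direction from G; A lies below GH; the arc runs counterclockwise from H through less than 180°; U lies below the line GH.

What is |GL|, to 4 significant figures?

43.78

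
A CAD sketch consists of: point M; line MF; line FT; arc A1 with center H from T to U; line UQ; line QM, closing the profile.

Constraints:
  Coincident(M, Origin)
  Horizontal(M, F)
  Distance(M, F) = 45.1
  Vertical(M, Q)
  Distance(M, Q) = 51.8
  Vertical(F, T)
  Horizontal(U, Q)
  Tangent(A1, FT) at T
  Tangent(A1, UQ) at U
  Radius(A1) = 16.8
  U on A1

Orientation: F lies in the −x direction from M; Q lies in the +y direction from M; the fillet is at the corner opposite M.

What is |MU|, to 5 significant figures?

59.027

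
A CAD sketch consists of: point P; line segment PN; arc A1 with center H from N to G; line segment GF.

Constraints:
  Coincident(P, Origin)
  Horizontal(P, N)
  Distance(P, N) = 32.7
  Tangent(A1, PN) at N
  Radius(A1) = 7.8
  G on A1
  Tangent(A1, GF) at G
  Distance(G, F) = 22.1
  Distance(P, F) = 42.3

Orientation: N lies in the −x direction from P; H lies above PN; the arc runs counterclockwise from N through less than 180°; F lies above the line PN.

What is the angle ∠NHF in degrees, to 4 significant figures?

170.6°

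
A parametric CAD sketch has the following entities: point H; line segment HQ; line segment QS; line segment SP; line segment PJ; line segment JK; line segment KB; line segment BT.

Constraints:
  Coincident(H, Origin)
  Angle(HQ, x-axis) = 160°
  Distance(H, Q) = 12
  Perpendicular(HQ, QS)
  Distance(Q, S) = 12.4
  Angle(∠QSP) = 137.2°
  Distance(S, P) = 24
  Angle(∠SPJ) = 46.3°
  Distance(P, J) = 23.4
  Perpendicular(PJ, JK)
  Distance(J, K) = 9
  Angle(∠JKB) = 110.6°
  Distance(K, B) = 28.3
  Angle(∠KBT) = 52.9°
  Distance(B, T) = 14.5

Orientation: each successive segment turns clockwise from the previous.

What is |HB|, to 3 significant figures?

35.2

H is at the origin; HQ runs at 160.0° with length 12.0, so Q = (-11.3, 4.10). HQ is perpendicular to QS, so QS runs at 70.0°; with |QS| = 12.4, S = (-7.04, 15.8). ∠QSP = 137.2° gives SP at 27.2° from the x-axis; with |SP| = 24.0, P = (14.3, 26.7). ∠SPJ = 46.3° gives PJ at -106° from the x-axis; with |PJ| = 23.4, J = (7.66, 4.29). PJ is perpendicular to JK, so JK runs at 164°; with |JK| = 9.0, K = (-0.965, 6.85). ∠JKB = 110.6° gives KB at 94.1° from the x-axis; with |KB| = 28.3, B = (-2.99, 35.1). Then |HB| = |B − H| = 35.2.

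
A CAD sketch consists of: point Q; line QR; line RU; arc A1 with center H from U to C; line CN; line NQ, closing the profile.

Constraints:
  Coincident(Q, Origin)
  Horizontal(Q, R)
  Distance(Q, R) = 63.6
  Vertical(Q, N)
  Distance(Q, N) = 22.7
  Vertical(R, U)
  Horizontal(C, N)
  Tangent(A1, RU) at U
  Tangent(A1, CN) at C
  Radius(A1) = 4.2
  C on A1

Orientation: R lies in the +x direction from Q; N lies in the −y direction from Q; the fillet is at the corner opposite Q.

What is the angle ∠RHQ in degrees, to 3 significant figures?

85.5°

QN is vertical with |QN| = 22.7 and N on the −y side, so N = (0.00, -22.7). The virtual corner opposite Q is at (63.6, -22.7). The tangent condition forces HU to be normal to RU and tangency of A1 to CN means the radius HC is perpendicular to CN, with radius 4.2, so the center H sits 4.2 in from both sides at H = (59.4, -18.5). Then cos ∠RHQ = HR·HQ / (|HR||HQ|), giving 85.5°.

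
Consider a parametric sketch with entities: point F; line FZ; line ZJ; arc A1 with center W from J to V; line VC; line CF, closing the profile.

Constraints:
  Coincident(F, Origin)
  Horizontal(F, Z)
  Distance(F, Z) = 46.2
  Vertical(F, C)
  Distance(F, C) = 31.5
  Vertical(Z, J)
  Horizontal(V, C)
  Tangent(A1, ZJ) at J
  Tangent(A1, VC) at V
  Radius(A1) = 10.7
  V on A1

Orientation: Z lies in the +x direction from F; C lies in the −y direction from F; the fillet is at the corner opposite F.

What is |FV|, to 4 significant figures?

47.46

The virtual corner opposite F is at (46.20, -31.50). A1 meets ZJ tangentially, so WJ is at right angles to ZJ and the tangent condition forces WV to be normal to VC, with radius 10.7, so the center W sits 10.7 in from both sides at W = (35.50, -20.80). That places the tangent points at J = (46.20, -20.80) on ZJ and V = (35.50, -31.50) on VC. Then |FV| = |V − F| = 47.46.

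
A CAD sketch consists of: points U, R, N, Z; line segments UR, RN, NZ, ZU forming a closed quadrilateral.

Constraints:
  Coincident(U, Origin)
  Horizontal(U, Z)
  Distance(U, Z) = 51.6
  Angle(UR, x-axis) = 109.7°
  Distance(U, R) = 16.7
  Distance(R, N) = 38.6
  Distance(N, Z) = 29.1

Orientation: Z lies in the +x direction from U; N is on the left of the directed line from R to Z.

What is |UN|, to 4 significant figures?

39.18

Checks: |RN| = 38.60 ✓; |NZ| = 29.10 ✓.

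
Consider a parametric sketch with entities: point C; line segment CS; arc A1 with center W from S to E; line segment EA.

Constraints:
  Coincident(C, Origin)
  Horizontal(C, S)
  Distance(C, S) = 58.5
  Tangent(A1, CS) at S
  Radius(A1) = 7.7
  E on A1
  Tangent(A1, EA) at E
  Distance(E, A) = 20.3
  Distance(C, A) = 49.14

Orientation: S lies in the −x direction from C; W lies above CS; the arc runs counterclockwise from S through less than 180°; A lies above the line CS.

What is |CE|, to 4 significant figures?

51.65

C is at the origin; CS is horizontal with |CS| = 58.5 and S on the −x side, so S = (-58.50, 0.000). The tangent condition forces WS to be normal to CS, so W = S + (0, 7.7) = (-58.50, 7.700). Since WE ⟂ EA (tangency), |WA| = √(7.7² + 20.3²) = 21.71 regardless of where E sits on A1. So A lies on both circle(C, 49.14) and circle(W, 21.71); the above-CS intersection is A = (-43.31, 23.21). E is the foot of the tangent from A: E = (-51.45, 4.615).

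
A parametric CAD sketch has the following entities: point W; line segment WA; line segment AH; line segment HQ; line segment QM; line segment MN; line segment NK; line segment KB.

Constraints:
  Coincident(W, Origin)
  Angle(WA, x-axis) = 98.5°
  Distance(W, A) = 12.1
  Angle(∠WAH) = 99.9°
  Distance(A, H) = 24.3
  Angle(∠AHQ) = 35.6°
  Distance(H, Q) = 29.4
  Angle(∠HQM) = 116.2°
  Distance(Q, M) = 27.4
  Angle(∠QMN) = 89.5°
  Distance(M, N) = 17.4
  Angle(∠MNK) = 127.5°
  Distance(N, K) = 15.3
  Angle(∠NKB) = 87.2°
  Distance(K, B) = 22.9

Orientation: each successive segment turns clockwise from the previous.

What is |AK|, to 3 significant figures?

13.4

∠QMN = 89.5° gives MN at 79.7° from the x-axis; with |MN| = 17.4, N = (-19.9, 17.6). ∠MNK = 127.5° gives NK at 27.2° from the x-axis; with |NK| = 15.3, K = (-6.29, 24.6). Then |AK| = |K − A| = 13.4.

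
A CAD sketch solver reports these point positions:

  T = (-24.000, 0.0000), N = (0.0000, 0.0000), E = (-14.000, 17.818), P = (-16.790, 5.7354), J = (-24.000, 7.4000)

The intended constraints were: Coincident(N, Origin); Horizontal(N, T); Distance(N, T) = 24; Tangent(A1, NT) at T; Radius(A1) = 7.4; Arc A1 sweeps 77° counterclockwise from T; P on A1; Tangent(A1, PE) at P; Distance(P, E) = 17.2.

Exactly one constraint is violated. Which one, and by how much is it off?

Distance(P, E) = 17.2 — off by 4.80.

N = (0.00, 0.00) ✓; N.y = 0.00, T.y = 0.00 ✓; |NT| = 24.00 ✓; ∠(JT, TN) = 90.00° ✓; |JT| = 7.400 ✓; bearing(J→P) − bearing(J→T) = 77.00° ✓; |JP| = 7.400 ✓; ∠(JP, PE) = 90.00° ✓; |PE| = 12.40 ✗.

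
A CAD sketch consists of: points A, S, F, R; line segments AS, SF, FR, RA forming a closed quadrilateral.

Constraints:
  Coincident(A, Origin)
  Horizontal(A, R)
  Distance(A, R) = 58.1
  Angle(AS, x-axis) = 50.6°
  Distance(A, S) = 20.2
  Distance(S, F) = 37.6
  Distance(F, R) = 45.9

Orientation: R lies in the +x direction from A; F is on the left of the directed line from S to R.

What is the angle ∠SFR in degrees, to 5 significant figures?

69.181°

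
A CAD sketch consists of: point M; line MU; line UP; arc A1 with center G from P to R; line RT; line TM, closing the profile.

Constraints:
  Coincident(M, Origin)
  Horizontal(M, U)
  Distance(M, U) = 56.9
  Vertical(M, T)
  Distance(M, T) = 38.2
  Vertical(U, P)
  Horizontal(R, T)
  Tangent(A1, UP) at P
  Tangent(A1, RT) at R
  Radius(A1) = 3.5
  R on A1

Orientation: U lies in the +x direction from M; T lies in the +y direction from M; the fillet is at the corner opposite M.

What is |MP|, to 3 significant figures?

66.6

M is at the origin; MU is horizontal with |MU| = 56.9 and U on the +x side, so U = (56.9, 0.00). MT is vertical with |MT| = 38.2 and T on the +y side, so T = (0.00, 38.2). The virtual corner opposite M is at (56.9, 38.2). Tangency of A1 to UP means the radius GP is perpendicular to UP and tangency of A1 to RT means the radius GR is perpendicular to RT, with radius 3.5, so the center G sits 3.5 in from both sides at G = (53.4, 34.7). That places the tangent points at P = (56.9, 34.7) on UP and R = (53.4, 38.2) on RT. Then |MP| = |P − M| = 66.6.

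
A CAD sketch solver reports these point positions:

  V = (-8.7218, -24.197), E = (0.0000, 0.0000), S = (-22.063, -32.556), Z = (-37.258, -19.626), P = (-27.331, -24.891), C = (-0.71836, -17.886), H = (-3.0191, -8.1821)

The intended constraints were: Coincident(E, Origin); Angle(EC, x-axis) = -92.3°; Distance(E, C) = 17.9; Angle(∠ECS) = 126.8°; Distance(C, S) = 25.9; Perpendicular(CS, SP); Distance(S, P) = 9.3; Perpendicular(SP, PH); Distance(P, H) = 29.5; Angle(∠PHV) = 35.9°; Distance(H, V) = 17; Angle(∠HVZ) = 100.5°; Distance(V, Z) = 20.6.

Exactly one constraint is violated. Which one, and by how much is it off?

Distance(V, Z) = 20.6 — off by 8.30.

E = (0.00, 0.00) ✓; EC at -92.30° ✓; |EC| = 17.90 ✓; ∠ECS = 126.8° ✓; |CS| = 25.90 ✓; ∠(CS, SP) = 90.00° ✓; |SP| = 9.301 ✓; ∠(SP, PH) = 90.00° ✓; |PH| = 29.50 ✓; ∠PHV = 35.90° ✓; |HV| = 17.00 ✓; ∠HVZ = 100.5° ✓; |VZ| = 28.90 ✗.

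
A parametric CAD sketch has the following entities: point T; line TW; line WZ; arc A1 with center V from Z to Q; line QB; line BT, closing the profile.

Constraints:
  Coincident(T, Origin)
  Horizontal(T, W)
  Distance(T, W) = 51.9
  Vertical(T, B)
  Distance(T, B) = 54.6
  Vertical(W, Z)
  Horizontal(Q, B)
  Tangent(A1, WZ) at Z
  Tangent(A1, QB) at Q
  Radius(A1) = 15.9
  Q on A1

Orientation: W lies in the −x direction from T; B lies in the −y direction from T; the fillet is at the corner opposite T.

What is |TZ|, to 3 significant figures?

64.7

The virtual corner opposite T is at (-51.9, -54.6). Tangency of A1 to WZ means the radius VZ is perpendicular to WZ and A1 meets QB tangentially, so VQ is at right angles to QB, with radius 15.9, so the center V sits 15.9 in from both sides at V = (-36.0, -38.7). That places the tangent points at Z = (-51.9, -38.7) on WZ and Q = (-36.0, -54.6) on QB. Then |TZ| = |Z − T| = 64.7.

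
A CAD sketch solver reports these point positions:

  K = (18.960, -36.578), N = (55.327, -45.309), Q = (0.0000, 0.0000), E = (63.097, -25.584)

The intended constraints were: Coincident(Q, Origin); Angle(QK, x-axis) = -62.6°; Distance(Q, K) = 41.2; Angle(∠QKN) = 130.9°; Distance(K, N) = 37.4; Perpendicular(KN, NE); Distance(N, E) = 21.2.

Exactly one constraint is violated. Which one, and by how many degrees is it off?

Perpendicular(KN, NE) — off by 8.00°.

Q = (0.00, 0.00) ✓; QK at -62.60° ✓; |QK| = 41.20 ✓; ∠QKN = 130.9° ✓; |KN| = 37.40 ✓; ∠(KN, NE) = 82.00° ✗; |NE| = 21.20 ✓.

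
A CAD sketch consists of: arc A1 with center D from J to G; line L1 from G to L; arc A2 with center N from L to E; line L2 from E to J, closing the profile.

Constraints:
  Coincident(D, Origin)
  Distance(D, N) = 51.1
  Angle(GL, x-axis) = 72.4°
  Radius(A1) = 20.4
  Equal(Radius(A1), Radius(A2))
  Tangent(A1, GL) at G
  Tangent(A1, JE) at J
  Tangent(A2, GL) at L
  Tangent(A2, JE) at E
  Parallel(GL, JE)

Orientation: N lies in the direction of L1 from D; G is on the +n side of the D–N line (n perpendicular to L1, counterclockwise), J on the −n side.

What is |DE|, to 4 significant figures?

55.02

Tangency of A1 to both parallel lines with radius 20.4 puts G and J at D ± 20.4·n: G = (-19.45, 6.168), J = (19.45, -6.168). Equal radii place L and E the same way about N: L = N + 20.4·n = (-3.994, 54.88), E = N − 20.4·n = (34.90, 42.54). Then |DE| = |E − D| = 55.02.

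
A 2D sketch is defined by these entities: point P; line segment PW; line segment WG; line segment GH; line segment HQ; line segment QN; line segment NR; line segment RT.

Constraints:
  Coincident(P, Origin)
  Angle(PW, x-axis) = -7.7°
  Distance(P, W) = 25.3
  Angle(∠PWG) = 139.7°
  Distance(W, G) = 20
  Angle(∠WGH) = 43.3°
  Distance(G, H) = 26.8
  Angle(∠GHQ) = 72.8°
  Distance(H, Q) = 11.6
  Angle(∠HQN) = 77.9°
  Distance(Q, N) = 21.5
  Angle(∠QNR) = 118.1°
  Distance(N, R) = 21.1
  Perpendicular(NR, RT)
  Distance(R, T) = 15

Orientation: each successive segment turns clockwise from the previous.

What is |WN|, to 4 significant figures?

16.49

P is at the origin; PW runs at -7.7° with length 25.3, so W = (25.07, -3.390). ∠PWG = 139.7° gives WG at -48.00° from the x-axis; with |WG| = 20.0, G = (38.45, -18.25). ∠WGH = 43.3° gives GH at 175.3° from the x-axis; with |GH| = 26.8, H = (11.74, -16.06). ∠GHQ = 72.8° gives HQ at 68.10° from the x-axis; with |HQ| = 11.6, Q = (16.07, -5.294). ∠HQN = 77.9° gives QN at -34.00° from the x-axis; with |QN| = 21.5, N = (33.90, -17.32). Then |WN| = |N − W| = 16.49.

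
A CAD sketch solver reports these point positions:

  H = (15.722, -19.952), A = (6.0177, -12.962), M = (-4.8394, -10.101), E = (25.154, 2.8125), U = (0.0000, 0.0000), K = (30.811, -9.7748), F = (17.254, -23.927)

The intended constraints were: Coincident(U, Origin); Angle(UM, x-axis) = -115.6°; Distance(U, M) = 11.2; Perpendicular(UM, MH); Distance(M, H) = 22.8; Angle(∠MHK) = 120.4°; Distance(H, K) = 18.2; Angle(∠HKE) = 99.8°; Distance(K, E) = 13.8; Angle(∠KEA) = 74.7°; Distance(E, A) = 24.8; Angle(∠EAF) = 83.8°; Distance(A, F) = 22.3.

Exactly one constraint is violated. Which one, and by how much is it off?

Distance(A, F) = 22.3 — off by 6.60.

U = (0.00, 0.00) ✓; UM at -115.6° ✓; |UM| = 11.20 ✓; ∠(UM, MH) = 90.00° ✓; |MH| = 22.80 ✓; ∠MHK = 120.4° ✓; |HK| = 18.20 ✓; ∠HKE = 99.80° ✓; |KE| = 13.80 ✓; ∠KEA = 74.70° ✓; |EA| = 24.80 ✓; ∠EAF = 83.80° ✓; |AF| = 15.70 ✗.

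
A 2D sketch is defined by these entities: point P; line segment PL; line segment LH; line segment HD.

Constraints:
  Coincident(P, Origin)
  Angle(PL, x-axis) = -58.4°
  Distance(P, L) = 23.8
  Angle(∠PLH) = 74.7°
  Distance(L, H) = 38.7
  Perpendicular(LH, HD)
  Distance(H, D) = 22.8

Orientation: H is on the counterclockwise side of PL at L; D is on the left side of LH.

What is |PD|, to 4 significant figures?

32.42

P is at the origin; PL runs at -58.4° with length 23.8, so L = 23.8·(cos -58.4°, sin -58.4°) = (12.47, -20.27). ∠PLH = 74.7°, so LH runs at -58.4° + (180° − 74.7°) = 46.90° from the x-axis; with |LH| = 38.7, H = L + 38.7·(cos 46.90°, sin 46.90°) = (38.91, 7.986). LH ⟂ HD; with |HD| = 22.8 on the left of LH, D = H + 22.8·(-0.7302, 0.6833) = (22.27, 23.56). Then |PD| = |D − P| = 32.42.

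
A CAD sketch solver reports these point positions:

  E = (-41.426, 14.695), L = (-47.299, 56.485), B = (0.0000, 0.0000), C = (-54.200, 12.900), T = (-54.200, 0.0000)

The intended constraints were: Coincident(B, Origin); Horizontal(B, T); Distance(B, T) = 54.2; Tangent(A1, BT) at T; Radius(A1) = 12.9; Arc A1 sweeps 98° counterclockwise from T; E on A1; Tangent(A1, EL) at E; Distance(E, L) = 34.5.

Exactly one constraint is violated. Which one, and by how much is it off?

Distance(E, L) = 34.5 — off by 7.70.

B = (0.00, 0.00) ✓; B.y = 0.00, T.y = 0.00 ✓; |BT| = 54.20 ✓; ∠(CT, TB) = 90.00° ✓; |CT| = 12.90 ✓; bearing(C→E) − bearing(C→T) = 98.00° ✓; |CE| = 12.90 ✓; ∠(CE, EL) = 90.00° ✓; |EL| = 42.20 ✗.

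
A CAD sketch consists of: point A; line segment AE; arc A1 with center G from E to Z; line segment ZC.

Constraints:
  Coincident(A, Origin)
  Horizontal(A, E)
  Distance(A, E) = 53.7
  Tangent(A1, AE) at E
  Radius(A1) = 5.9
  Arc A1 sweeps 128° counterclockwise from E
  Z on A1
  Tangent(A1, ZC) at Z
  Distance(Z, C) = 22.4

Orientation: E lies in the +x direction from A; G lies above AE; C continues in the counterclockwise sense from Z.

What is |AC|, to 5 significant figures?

52.196

On A1, E sits at bearing -90° from G; a 128° counterclockwise sweep puts Z at bearing 38°, so Z = G + 5.9·(cos 38°, sin 38°) = (58.349, 9.5324). Since A1 is tangent to ZC there, GZ ⟂ ZC, so ZC runs along (−sin 38°, cos 38°); with |ZC| = 22.4, C = (44.558, 27.184). Then |AC| = |C − A| = 52.196.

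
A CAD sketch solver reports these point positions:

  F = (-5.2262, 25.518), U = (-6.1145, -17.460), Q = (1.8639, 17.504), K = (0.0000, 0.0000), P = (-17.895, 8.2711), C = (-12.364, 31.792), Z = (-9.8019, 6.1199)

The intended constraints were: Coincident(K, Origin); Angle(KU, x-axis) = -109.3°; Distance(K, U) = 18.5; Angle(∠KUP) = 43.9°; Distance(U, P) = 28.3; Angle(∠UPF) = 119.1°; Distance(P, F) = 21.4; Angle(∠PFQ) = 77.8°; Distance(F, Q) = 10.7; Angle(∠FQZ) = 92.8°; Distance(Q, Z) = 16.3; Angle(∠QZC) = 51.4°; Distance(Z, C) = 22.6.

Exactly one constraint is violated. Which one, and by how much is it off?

Distance(Z, C) = 22.6 — off by 3.20.

K = (0.00, 0.00) ✓; KU at -109.3° ✓; |KU| = 18.50 ✓; ∠KUP = 43.90° ✓; |UP| = 28.30 ✓; ∠UPF = 119.1° ✓; |PF| = 21.40 ✓; ∠PFQ = 77.80° ✓; |FQ| = 10.70 ✓; ∠FQZ = 92.80° ✓; |QZ| = 16.30 ✓; ∠QZC = 51.40° ✓; |ZC| = 25.80 ✗.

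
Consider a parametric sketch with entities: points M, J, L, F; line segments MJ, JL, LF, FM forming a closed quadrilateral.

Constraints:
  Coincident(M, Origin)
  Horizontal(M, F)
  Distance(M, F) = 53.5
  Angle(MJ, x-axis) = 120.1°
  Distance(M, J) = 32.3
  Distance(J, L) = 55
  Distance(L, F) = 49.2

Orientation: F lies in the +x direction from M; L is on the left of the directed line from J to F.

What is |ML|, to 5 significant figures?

58.203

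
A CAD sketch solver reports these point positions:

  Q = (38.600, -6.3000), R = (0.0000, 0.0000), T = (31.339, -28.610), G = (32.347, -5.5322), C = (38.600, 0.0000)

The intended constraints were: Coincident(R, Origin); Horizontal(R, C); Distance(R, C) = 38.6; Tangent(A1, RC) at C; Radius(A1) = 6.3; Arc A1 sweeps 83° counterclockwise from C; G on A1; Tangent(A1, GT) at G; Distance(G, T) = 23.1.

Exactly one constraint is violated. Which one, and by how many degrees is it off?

Tangent(A1, GT) at G — off by 4.50°.

R = (0.00, 0.00) ✓; R.y = 0.00, C.y = 0.00 ✓; |RC| = 38.60 ✓; ∠(QC, CR) = 90.00° ✓; |QC| = 6.300 ✓; bearing(Q→G) − bearing(Q→C) = 83.00° ✓; |QG| = 6.300 ✓; ∠(QG, GT) = 85.50° ✗; |GT| = 23.10 ✓.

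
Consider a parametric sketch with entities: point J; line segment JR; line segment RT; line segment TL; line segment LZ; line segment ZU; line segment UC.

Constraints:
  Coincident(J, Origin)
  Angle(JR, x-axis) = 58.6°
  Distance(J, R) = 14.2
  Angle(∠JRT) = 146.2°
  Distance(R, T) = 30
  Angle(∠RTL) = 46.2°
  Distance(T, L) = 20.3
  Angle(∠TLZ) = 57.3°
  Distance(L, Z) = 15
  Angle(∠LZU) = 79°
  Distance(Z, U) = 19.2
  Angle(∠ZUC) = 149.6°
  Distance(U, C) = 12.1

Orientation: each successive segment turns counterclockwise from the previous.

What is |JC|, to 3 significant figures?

54.2

∠LZU = 79.0° gives ZU at 89.9° from the x-axis; with |ZU| = 19.2, U = (6.84, 43.8). ∠ZUC = 149.6° gives UC at 120° from the x-axis; with |UC| = 12.1, C = (0.740, 54.2). Then |JC| = |C − J| = 54.2.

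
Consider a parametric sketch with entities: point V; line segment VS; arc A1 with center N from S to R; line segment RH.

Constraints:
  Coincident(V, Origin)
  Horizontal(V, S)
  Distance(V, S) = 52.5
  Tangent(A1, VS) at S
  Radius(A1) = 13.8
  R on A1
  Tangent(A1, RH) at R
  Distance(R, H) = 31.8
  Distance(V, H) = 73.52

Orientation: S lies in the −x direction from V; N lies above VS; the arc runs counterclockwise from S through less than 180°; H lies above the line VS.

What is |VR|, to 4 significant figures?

45.18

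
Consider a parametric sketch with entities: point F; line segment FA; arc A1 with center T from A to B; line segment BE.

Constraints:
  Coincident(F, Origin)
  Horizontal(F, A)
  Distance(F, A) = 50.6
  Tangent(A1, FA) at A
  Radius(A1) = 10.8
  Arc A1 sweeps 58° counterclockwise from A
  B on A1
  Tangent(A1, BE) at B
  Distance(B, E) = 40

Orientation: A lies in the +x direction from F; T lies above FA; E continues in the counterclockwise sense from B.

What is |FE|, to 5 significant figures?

89.860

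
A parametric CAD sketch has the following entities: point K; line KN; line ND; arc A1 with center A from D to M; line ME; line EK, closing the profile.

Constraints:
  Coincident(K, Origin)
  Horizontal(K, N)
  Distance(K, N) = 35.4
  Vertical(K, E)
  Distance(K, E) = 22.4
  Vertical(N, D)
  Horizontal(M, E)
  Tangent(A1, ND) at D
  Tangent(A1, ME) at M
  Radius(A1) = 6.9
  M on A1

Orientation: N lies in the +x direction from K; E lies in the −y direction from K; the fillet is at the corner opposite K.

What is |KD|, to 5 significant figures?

38.645

The virtual corner opposite K is at (35.400, -22.400). The tangent condition forces AD to be normal to ND and A1 meets ME tangentially, so AM is at right angles to ME, with radius 6.9, so the center A sits 6.9 in from both sides at A = (28.500, -15.500). That places the tangent points at D = (35.400, -15.500) on ND and M = (28.500, -22.400) on ME. Then |KD| = |D − K| = 38.645.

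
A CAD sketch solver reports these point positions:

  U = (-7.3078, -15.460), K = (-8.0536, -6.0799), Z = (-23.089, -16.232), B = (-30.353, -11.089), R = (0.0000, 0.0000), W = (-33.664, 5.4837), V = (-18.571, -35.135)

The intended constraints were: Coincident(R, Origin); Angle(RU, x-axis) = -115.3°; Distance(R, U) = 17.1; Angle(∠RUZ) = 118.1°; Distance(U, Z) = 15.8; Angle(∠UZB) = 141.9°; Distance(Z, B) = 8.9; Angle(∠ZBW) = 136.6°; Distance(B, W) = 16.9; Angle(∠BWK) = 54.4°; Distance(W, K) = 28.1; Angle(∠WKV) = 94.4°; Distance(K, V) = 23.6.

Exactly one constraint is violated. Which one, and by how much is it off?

Distance(K, V) = 23.6 — off by 7.30.

R = (0.00, 0.00) ✓; RU at -115.3° ✓; |RU| = 17.10 ✓; ∠RUZ = 118.1° ✓; |UZ| = 15.80 ✓; ∠UZB = 141.9° ✓; |ZB| = 8.900 ✓; ∠ZBW = 136.6° ✓; |BW| = 16.90 ✓; ∠BWK = 54.40° ✓; |WK| = 28.10 ✓; ∠WKV = 94.40° ✓; |KV| = 30.90 ✗.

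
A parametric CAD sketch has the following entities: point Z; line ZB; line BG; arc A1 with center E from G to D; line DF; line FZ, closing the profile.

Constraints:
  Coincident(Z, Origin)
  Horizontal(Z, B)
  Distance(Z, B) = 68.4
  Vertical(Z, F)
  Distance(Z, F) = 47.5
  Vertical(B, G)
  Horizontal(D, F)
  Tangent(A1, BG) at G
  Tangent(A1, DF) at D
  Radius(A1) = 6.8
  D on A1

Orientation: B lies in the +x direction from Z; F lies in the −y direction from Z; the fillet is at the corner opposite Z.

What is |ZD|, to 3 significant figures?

77.8

The virtual corner opposite Z is at (68.4, -47.5). The tangent condition forces EG to be normal to BG and the tangent condition forces ED to be normal to DF, with radius 6.8, so the center E sits 6.8 in from both sides at E = (61.6, -40.7). That places the tangent points at G = (68.4, -40.7) on BG and D = (61.6, -47.5) on DF. Then |ZD| = |D − Z| = 77.8.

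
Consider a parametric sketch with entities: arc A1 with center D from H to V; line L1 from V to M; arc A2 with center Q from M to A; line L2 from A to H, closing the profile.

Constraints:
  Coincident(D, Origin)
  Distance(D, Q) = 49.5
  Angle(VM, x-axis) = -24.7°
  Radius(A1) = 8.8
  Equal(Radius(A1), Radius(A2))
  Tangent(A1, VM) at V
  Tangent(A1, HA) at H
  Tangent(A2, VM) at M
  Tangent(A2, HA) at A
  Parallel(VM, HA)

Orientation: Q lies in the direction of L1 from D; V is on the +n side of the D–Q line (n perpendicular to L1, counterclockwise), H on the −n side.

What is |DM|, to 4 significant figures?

50.28

The slot axis is L1's direction at -24.7°, so u = (cos -24.7°, sin -24.7°) = (0.9085, -0.4179) and n = (−sin -24.7°, cos -24.7°) = (0.4179, 0.9085). D is at the origin and Q lies 49.5 along u from D, so Q = 49.5·u = (44.97, -20.68). Tangency of A1 to both parallel lines with radius 8.8 puts V and H at D ± 8.8·n: V = (3.677, 7.995), H = (-3.677, -7.995). Equal radii place M and A the same way about Q: M = Q + 8.8·n = (48.65, -12.69), A = Q − 8.8·n = (41.29, -28.68). Then |DM| = |M − D| = 50.28.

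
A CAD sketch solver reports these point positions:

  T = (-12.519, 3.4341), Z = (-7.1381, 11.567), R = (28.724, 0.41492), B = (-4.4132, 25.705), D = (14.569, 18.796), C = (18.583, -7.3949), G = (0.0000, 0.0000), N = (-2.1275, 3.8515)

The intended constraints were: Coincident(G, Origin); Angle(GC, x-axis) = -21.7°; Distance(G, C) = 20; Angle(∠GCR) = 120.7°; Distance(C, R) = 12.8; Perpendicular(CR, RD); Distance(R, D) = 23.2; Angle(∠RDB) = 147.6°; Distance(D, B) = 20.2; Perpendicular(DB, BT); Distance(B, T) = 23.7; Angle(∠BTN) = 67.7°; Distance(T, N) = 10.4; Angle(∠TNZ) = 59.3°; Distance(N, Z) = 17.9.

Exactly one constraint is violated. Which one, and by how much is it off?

Distance(N, Z) = 17.9 — off by 8.70.

G = (0.00, 0.00) ✓; GC at -21.70° ✓; |GC| = 20.00 ✓; ∠GCR = 120.7° ✓; |CR| = 12.80 ✓; ∠(CR, RD) = 90.00° ✓; |RD| = 23.20 ✓; ∠RDB = 147.6° ✓; |DB| = 20.20 ✓; ∠(DB, BT) = 90.00° ✓; |BT| = 23.70 ✓; ∠BTN = 67.70° ✓; |TN| = 10.40 ✓; ∠TNZ = 59.30° ✓; |NZ| = 9.200 ✗.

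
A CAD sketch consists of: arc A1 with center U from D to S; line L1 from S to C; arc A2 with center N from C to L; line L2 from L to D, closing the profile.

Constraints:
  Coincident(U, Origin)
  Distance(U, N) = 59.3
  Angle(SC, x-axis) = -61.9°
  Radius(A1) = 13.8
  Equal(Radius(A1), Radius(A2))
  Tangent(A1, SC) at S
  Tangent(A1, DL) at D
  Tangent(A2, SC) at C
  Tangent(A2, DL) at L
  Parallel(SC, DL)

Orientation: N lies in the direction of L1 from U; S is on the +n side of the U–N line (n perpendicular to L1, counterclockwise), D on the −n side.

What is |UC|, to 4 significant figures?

60.88

Tangency of A1 to both parallel lines with radius 13.8 puts S and D at U ± 13.8·n: S = (12.17, 6.500), D = (-12.17, -6.500). Equal radii place C and L the same way about N: C = N + 13.8·n = (40.10, -45.81), L = N − 13.8·n = (15.76, -58.81). Then |UC| = |C − U| = 60.88.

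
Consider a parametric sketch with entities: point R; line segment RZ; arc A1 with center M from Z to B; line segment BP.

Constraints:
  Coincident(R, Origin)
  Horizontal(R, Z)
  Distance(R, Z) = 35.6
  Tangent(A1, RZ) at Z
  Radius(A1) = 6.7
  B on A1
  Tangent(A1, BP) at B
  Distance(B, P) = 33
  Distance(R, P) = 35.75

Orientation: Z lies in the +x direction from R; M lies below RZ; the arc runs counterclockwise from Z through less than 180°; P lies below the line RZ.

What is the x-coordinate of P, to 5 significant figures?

14.288

R is at the origin; RZ is horizontal with |RZ| = 35.6 and Z on the +x side, so Z = (35.600, 0.0000). Since A1 is tangent to RZ there, MZ ⟂ RZ, so M = Z + (0, -6.7) = (35.600, -6.7000). Since MB ⟂ BP (tangency), |MP| = √(6.7² + 33.0²) = 33.673 regardless of where B sits on A1. So P lies on both circle(R, 35.75) and circle(M, 33.673); the below-RZ intersection is P = (14.288, -32.771). B is the foot of the tangent from P: B = (29.673, -3.5764).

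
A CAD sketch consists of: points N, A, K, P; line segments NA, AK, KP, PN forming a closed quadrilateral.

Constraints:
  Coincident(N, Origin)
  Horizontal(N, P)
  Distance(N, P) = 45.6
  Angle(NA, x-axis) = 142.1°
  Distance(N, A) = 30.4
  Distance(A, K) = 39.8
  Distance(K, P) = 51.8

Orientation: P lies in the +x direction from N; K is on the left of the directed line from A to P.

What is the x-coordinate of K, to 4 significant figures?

10.67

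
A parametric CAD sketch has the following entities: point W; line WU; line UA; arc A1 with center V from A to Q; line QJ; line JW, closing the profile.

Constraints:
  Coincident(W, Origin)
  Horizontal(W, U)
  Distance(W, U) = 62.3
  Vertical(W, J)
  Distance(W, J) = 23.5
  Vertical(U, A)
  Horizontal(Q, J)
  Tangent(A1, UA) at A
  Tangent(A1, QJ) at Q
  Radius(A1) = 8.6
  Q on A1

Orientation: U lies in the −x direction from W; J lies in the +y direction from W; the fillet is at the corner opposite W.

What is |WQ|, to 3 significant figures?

58.6

The virtual corner opposite W is at (-62.3, 23.5). A1 meets UA tangentially, so VA is at right angles to UA and A1 meets QJ tangentially, so VQ is at right angles to QJ, with radius 8.6, so the center V sits 8.6 in from both sides at V = (-53.7, 14.9). That places the tangent points at A = (-62.3, 14.9) on UA and Q = (-53.7, 23.5) on QJ. Then |WQ| = |Q − W| = 58.6.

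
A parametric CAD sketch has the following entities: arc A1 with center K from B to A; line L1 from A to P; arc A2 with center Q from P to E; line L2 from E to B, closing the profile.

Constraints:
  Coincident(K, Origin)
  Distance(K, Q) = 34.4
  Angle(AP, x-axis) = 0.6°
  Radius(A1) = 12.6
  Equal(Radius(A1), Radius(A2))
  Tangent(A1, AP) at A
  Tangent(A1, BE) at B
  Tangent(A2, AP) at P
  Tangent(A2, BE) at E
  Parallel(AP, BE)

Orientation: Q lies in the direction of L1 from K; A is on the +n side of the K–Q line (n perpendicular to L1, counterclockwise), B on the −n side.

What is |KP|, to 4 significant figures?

36.63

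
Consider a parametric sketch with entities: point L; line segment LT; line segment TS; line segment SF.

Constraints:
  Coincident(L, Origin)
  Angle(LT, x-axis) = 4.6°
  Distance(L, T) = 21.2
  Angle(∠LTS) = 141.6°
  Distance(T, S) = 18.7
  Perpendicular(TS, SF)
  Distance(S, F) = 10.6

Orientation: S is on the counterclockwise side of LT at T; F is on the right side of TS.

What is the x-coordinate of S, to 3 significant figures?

34.8

L is at the origin; LT runs at 4.6° with length 21.2, so T = 21.2·(cos 4.6°, sin 4.6°) = (21.1, 1.70). ∠LTS = 141.6°, so TS runs at 4.6° + (180° − 141.6°) = 43.0° from the x-axis; with |TS| = 18.7, S = T + 18.7·(cos 43.0°, sin 43.0°) = (34.8, 14.5). So S.x = 34.8.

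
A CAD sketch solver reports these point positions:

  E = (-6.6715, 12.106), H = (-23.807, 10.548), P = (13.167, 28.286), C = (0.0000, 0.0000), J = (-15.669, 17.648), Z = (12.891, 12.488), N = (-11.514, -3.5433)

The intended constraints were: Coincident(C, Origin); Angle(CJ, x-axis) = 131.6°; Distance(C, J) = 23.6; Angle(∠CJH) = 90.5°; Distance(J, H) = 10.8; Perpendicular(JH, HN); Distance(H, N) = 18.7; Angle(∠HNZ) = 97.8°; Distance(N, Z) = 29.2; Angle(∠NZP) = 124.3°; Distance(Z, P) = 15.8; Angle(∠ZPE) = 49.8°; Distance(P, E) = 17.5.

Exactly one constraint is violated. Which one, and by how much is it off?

Distance(P, E) = 17.5 — off by 8.10.

C = (0.00, 0.00) ✓; CJ at 131.6° ✓; |CJ| = 23.60 ✓; ∠CJH = 90.50° ✓; |JH| = 10.80 ✓; ∠(JH, HN) = 90.00° ✓; |HN| = 18.70 ✓; ∠HNZ = 97.80° ✓; |NZ| = 29.20 ✓; ∠NZP = 124.3° ✓; |ZP| = 15.80 ✓; ∠ZPE = 49.80° ✓; |PE| = 25.60 ✗.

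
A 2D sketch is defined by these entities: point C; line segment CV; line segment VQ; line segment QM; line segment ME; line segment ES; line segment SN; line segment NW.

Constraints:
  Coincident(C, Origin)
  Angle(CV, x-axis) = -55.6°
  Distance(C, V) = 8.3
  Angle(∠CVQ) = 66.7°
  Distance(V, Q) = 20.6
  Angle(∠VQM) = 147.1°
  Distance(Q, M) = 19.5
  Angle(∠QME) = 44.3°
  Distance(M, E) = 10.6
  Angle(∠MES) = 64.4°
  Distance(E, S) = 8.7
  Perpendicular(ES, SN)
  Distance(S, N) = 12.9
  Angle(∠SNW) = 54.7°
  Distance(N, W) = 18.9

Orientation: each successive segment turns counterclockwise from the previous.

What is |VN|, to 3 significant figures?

41.9

∠MES = 64.4° gives ES at -18.1° from the x-axis; with |ES| = 8.7, S = (16.4, 19.7). ES ⟂ SN, so SN runs at 71.9°; with |SN| = 12.9, N = (20.4, 32.0). Then |VN| = |N − V| = 41.9.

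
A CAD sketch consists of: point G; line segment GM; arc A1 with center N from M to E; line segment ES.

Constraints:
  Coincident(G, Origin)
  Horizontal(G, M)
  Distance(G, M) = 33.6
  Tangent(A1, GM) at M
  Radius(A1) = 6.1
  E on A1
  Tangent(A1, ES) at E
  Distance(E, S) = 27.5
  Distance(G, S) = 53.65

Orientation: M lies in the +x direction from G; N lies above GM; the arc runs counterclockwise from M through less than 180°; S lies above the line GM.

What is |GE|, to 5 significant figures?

40.048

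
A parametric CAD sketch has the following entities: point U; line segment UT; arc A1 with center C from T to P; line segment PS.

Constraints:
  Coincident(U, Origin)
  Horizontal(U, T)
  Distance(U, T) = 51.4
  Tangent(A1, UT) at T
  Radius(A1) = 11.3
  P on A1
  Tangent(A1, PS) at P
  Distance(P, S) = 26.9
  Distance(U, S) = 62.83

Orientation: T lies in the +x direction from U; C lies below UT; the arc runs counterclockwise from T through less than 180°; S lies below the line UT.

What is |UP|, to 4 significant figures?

43.08

Checks: |CP| = 11.30 ✓; ∠(CP, PS) = 90.00° ✓; |PS| = 26.90 ✓; |US| = 62.83 ✓.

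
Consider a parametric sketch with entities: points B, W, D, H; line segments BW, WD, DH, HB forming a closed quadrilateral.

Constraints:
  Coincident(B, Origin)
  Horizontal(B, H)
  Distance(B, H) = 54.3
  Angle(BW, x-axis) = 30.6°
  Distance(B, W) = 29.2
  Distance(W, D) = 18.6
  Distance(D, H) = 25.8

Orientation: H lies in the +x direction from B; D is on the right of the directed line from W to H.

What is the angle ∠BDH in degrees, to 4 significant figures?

165.7°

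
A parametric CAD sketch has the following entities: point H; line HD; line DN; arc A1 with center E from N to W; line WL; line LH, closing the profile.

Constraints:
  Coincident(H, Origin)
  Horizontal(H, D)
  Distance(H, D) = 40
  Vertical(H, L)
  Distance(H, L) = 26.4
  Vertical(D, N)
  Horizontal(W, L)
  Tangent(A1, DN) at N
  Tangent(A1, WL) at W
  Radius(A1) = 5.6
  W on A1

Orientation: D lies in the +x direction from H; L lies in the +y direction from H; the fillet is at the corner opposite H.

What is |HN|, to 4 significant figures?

45.08

H is at the origin; H and D share the same y with |HD| = 40.0 and D on the +x side, so D = (40.00, 0.000). HL is vertical with |HL| = 26.4 and L on the +y side, so L = (0.000, 26.40). The virtual corner opposite H is at (40.00, 26.40). Since A1 is tangent to DN there, EN ⟂ DN and A1 meets WL tangentially, so EW is at right angles to WL, with radius 5.6, so the center E sits 5.6 in from both sides at E = (34.40, 20.80). That places the tangent points at N = (40.00, 20.80) on DN and W = (34.40, 26.40) on WL. Then |HN| = |N − H| = 45.08.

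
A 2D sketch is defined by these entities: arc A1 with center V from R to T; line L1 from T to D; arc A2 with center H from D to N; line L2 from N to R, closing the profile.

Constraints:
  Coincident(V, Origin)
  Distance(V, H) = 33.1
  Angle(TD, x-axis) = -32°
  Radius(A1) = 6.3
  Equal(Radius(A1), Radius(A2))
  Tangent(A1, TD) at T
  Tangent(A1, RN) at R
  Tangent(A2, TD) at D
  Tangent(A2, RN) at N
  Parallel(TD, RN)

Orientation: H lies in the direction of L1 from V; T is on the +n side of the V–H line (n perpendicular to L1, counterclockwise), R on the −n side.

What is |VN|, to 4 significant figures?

33.69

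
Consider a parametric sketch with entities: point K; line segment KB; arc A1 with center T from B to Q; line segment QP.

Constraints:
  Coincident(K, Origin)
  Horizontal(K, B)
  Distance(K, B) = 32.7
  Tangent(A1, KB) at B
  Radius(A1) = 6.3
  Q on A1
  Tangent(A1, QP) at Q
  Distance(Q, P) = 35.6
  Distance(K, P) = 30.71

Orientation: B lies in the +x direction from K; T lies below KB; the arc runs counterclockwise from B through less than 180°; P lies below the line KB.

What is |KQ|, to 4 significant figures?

27.88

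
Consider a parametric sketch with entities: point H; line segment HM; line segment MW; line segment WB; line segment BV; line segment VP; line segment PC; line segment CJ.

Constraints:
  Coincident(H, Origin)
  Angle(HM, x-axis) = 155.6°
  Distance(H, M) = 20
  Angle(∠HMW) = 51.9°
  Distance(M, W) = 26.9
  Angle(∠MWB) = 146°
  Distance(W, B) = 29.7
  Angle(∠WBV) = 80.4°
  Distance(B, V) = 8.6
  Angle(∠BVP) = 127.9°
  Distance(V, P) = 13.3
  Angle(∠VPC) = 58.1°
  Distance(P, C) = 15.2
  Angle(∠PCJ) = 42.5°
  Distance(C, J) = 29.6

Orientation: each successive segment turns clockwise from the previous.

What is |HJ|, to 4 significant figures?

39.39

H is at the origin; HM runs at 155.6° with length 20.0, so M = (-18.21, 8.262). ∠HMW = 51.9° gives MW at 27.50° from the x-axis; with |MW| = 26.9, W = (5.647, 20.68). ∠MWB = 146.0° gives WB at -6.500° from the x-axis; with |WB| = 29.7, B = (35.16, 17.32). ∠WBV = 80.4° gives BV at -106.1° from the x-axis; with |BV| = 8.6, V = (32.77, 9.058). ∠BVP = 127.9° gives VP at -158.2° from the x-axis; with |VP| = 13.3, P = (20.42, 4.119). ∠VPC = 58.1° gives PC at 79.90° from the x-axis; with |PC| = 15.2, C = (23.09, 19.08). ∠PCJ = 42.5° gives CJ at -57.60° from the x-axis; with |CJ| = 29.6, J = (38.95, -5.909). Then |HJ| = |J − H| = 39.39.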